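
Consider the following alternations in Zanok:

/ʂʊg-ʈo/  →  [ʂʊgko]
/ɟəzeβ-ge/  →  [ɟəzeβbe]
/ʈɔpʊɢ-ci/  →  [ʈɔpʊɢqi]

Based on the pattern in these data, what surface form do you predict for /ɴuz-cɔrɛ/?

The data show progressive place assimilation: /ʈ/ → [k] after /g/; /g/ → [b] after /β/; /c/ → [q] after /ɢ/. In each pair only place changes, matching the preceding consonant, while manner and voice stay constant.
The rule targets /c/ (voiceless palatal stop), which sits after the trigger /z/ (alveolar).
A voiceless alveolar stop is [t], so the surface segment is [t].

[ɴuztɔrɛ]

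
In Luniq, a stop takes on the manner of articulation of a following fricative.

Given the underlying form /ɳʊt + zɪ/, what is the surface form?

[ɳʊszɪ]

/t/ is a voiceless alveolar stop. The following trigger /z/ is a fricative, so /t/ must become a fricative as well.
Changing only its manner to fricative gives [s] — the voiceless alveolar fricative.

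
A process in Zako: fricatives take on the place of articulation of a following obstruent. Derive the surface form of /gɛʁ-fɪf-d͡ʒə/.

The rule targets /ʁ/ (voiced uvular fricative), which sits before the trigger /f/ (labiodental).
A voiced labiodental fricative is [v], so the surface segment is [v].
The same rule applies at the second boundary: /f/ → [ʃ] next to /d͡ʒ/.

[gɛvfɪʃd͡ʒə]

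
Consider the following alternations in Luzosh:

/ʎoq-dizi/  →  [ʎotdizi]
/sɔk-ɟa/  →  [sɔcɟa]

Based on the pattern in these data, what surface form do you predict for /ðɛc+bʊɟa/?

[ðɛpbʊɟa]

The data show regressive place assimilation: /q/ → [t] before /d/; /k/ → [c] before /ɟ/. In each pair only place changes, matching the following consonant, while manner and voice stay constant.
The rule targets /c/ (voiceless palatal stop), which sits before the trigger /b/ (bilabial).
The voiceless bilabial stop is [p], so /c/ → [p].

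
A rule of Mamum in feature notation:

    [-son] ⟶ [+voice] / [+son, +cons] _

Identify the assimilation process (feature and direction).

The structural change is [+voice], and the conditioning segment [+son, +cons] (a sonorant consonant) is itself voiced, so the target comes to share the voicing of its neighbour — voicing assimilation.
Since the environment is written before the underscore, the trigger precedes the target; the direction is progressive.

progressive voicing assimilation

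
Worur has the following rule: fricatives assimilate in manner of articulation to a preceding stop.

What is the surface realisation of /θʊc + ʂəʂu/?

The rule targets /ʂ/ (voiceless retroflex fricative), which sits after the trigger /c/ (stop).
Changing only its manner to stop gives [ʈ] — the voiceless retroflex stop.

[θʊcʈəʂu]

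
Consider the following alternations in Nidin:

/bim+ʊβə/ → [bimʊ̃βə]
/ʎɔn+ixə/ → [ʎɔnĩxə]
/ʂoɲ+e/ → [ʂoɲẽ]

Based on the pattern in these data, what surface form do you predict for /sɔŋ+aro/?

The data show progressive nasality assimilation (vowel nasalisation): /ʊ/ → [ʊ̃] after /m/; /i/ → [ĩ] after /n/; /e/ → [ẽ] after /ɲ/ — a vowel is nasalised by an immediately preceding nasal consonant.
/a/ sits next to the nasal /ŋ/ and is therefore nasalised to [ã].

[sɔŋãro]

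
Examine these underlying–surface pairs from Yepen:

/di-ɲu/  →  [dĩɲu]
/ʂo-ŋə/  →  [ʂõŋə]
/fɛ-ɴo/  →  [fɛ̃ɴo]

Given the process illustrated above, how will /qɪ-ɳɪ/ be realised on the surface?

The data show regressive nasality assimilation (vowel nasalisation): /i/ → [ĩ] before /ɲ/; /o/ → [õ] before /ŋ/; /ɛ/ → [ɛ̃] before /ɴ/ — a vowel is nasalised by an immediately following nasal consonant.
/ɪ/ sits next to the nasal /ɳ/ and is therefore nasalised to [ɪ̃].

[qɪ̃ɳɪ]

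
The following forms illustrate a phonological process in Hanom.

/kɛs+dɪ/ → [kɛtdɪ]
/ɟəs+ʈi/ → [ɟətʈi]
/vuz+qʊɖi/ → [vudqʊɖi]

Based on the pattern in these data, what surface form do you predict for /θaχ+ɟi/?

[θaqɟi]

The data show regressive manner assimilation: /s/ → [t] before /d/; /s/ → [t] before /ʈ/; /z/ → [d] before /q/. In each pair only manner changes, matching the following consonant, while place and voice stay constant.
/χ/ is a voiceless uvular fricative. The following trigger /ɟ/ is a stop, so /χ/ must become a stop as well.
Changing only its manner to stop gives [q] — the voiceless uvular stop.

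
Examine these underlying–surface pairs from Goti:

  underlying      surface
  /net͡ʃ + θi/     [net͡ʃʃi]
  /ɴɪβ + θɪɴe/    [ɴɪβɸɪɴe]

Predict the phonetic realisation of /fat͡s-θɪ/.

[fat͡ssɪ]

The data show progressive place assimilation: /θ/ → [ʃ] after /t͡ʃ/; /θ/ → [ɸ] after /β/. In each pair only place changes, matching the preceding consonant, while manner and voice stay constant.
The rule targets /θ/ (voiceless dental fricative), which sits after the trigger /t͡s/ (alveolar).
The voiceless alveolar fricative is [s], so /θ/ → [s].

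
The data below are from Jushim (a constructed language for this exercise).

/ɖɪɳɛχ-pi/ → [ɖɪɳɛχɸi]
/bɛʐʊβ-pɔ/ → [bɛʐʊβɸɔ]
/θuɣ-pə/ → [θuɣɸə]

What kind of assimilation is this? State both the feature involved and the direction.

Comparing underlying and surface forms, /p/ → [ɸ] is the alternation; the neighbouring /χ/ is constant.
The change stop → fricative matches the manner of the preceding /χ/, identifying this as manner assimilation.
Place and voice are unchanged, so the assimilation is partial, not total.
The other alternating forms pattern the same way: /p/ → [ɸ] after /β/ (stop → fricative, matching a fricative); /p/ → [ɸ] after /ɣ/ (stop → fricative, matching a fricative) — only manner changes, and always toward the preceding segment.
The trigger is the preceding segment, so the direction is progressive (perseverative).

progressive manner assimilation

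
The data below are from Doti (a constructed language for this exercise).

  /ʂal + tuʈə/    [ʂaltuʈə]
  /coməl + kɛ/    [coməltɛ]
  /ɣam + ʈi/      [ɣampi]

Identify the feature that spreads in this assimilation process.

place

The segment that alternates is /k/, which surfaces as [t] when adjacent to /l/.
The change velar → alveolar matches the place of the preceding /l/, identifying this as place assimilation.
Checking the remaining alternation: /ʈ/ → [p] after /m/ (retroflex → bilabial, matching bilabial) — only place changes, and always toward the preceding segment.
No alternation appears in [ʂaltuʈə]: there the adjacent consonants already agree in place (/t/ and /l/ are both alveolar), so this form is consistent with the same rule.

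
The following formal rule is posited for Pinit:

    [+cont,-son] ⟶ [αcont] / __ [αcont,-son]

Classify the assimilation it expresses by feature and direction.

regressive manner assimilation

The shared variable α links the value of [cont] on the target to that of the neighbouring obstruent. [cont] distinguishes stops from fricatives — a manner-of-articulation feature — so this is manner assimilation.
Since the environment is written after the underscore, the trigger follows the target; the direction is regressive.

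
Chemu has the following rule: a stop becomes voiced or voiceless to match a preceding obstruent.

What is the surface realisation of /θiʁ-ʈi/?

The rule targets /ʈ/ (voiceless retroflex stop), which sits after the trigger /ʁ/ (voiced).
A voiced retroflex stop is [ɖ], so the surface segment is [ɖ].

[θiʁɖi]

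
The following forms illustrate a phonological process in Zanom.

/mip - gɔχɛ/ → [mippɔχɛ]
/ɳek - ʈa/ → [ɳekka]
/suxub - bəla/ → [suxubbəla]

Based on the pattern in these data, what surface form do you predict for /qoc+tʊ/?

The data show progressive total assimilation (/g/ → [p] after /p/; /ʈ/ → [k] after /k/): in every case the target segment becomes identical to its preceding neighbour, copying more than a single feature.
In [suxubbəla] the two consonants at the boundary are already identical (/b/ + /b/), so the rule applies vacuously and nothing changes.
/t/ is the segment targeted by the rule; it sits immediately after /c/, so it assimilates completely and surfaces as [c].

[qoccʊ]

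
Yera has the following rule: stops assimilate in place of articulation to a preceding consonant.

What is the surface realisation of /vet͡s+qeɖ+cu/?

[vet͡steɖʈu]

The rule targets /q/ (voiceless uvular stop), which sits after the trigger /t͡s/ (alveolar).
The voiceless alveolar stop is [t], so /q/ → [t].
The same rule applies at the second boundary: /c/ → [ʈ] next to /ɖ/.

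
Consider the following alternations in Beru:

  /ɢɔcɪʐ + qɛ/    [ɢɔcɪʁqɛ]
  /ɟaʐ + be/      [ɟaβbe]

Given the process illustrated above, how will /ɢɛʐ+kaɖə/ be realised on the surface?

The data show regressive place assimilation: /ʐ/ → [ʁ] before /q/; /ʐ/ → [β] before /b/. In each pair only place changes, matching the following consonant, while manner and voice stay constant.
The rule targets /ʐ/ (voiced retroflex fricative), which sits before the trigger /k/ (velar).
Changing only its place to velar gives [ɣ] — the voiced velar fricative.

[ɢɛɣkaɖə]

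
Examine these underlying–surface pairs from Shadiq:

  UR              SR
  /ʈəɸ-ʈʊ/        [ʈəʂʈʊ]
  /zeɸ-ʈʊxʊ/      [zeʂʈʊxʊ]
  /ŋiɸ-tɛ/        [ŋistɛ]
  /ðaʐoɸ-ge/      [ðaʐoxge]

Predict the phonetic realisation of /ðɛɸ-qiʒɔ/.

The data show regressive place assimilation: /ɸ/ → [ʂ] before /ʈ/; /ɸ/ → [s] before /t/; /ɸ/ → [x] before /g/. In each pair only place changes, matching the following consonant, while manner and voice stay constant.
The rule targets /ɸ/ (voiceless bilabial fricative), which sits before the trigger /q/ (uvular).
Changing only its place to uvular gives [χ] — the voiceless uvular fricative.

[ðɛχqiʒɔ]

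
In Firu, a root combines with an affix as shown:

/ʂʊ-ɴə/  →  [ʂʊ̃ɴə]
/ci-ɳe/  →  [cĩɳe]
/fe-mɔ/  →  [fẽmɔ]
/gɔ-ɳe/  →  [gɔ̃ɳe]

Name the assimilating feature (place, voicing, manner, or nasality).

nasality

The vowel /ʊ/ surfaces as nasalised [ʊ̃] next to the following nasal /ɴ/ — it has acquired the [+nasal] feature of its neighbour.
Likewise in the remaining data: /i/ → [ĩ] before /ɳ/; /e/ → [ẽ] before /m/; /ɔ/ → [ɔ̃] before /ɳ/ — each time a vowel is nasalised next to a following nasal.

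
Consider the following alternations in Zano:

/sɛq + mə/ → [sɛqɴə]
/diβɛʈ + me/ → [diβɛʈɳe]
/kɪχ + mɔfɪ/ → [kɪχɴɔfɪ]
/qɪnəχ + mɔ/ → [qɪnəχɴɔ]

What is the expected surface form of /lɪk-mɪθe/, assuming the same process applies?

The data show progressive place assimilation: /m/ → [ɴ] after /q/; /m/ → [ɳ] after /ʈ/; /m/ → [ɴ] after /χ/. In each pair only place changes, matching the preceding consonant, while manner and voice stay constant.
The rule targets /m/ (voiced bilabial nasal), which sits after the trigger /k/ (velar).
A voiced velar nasal is [ŋ], so the surface segment is [ŋ].

[lɪkŋɪθe]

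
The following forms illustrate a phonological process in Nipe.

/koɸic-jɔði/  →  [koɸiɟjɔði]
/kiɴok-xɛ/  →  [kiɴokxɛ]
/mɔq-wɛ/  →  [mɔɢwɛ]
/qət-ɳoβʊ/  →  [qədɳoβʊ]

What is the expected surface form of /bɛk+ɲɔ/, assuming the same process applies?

[bɛgɲɔ]

The data show regressive voicing assimilation: /c/ → [ɟ] before /j/; /q/ → [ɢ] before /w/; /t/ → [d] before /ɳ/. In each pair only voicing changes, matching the following consonant, while place and manner stay constant.
No alternation appears in [kiɴokxɛ]: there the adjacent consonants already agree in voicing (/k/ and /x/ are both voiceless), so this form is consistent with the same rule.
/k/ is a voiceless velar stop. The following trigger /ɲ/ is voiced, so /k/ must become voiced as well.
The voiced velar stop is [g], so /k/ → [g].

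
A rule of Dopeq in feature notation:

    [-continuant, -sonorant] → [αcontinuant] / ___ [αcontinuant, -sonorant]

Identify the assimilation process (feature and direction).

regressive manner assimilation

The rule copies [continuant] (continuancy) from the environment onto the target stops; since [±continuant] encodes the stop/fricative manner contrast, the assimilating dimension is manner.
Since the environment is written after the underscore, the trigger follows the target; the direction is regressive.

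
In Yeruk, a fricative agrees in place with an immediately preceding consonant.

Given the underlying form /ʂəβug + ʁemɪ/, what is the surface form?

/ʁ/ is a voiced uvular fricative. The preceding trigger /g/ is velar, so /ʁ/ must become velar as well.
Changing only its place to velar gives [ɣ] — the voiced velar fricative.

[ʂəβugɣemɪ]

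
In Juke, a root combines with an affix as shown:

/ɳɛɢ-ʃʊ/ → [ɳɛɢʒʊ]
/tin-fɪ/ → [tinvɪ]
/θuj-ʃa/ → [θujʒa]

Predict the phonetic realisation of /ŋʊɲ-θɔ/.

The data show progressive voicing assimilation: /ʃ/ → [ʒ] after /ɢ/; /f/ → [v] after /n/; /ʃ/ → [ʒ] after /j/. In each pair only voicing changes, matching the preceding consonant, while place and manner stay constant.
The rule targets /θ/ (voiceless dental fricative), which sits after the trigger /ɲ/ (voiced).
The voiced dental fricative is [ð], so /θ/ → [ð].

[ŋʊɲðɔ]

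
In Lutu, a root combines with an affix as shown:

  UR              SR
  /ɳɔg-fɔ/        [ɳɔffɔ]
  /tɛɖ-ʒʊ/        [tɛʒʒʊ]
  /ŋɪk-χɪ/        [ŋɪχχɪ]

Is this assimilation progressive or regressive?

Comparing underlying and surface forms, /g/ → [f] is the alternation; the neighbouring /f/ is constant.
The output [f] is identical to the trigger /f/ — every feature (place, manner, voicing) has been copied — so this is total assimilation.
The remaining alternations confirm this: /ɖ/ → [ʒ] before /ʒ/; /k/ → [χ] before /χ/ — in each case the output is a copy of the following consonant.
Since the segment that changes precedes the conditioning segment, the assimilation is regressive.

regressive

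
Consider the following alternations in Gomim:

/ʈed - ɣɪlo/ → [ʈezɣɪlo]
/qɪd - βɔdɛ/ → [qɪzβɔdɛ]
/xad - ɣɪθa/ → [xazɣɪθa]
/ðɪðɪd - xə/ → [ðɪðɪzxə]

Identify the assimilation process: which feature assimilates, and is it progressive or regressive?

Underlying /d/ is realised as [z] next to /ɣ/; /ɣ/ itself does not change.
The change stop → fricative matches the manner of the following /ɣ/, identifying this as manner assimilation.
Place and voice are unchanged, so the assimilation is partial, not total.
The other alternating forms pattern the same way: /d/ → [z] before /β/ (stop → fricative, matching a fricative); /d/ → [z] before /x/ (stop → fricative, matching a fricative) — only manner changes, and always toward the following segment.
The trigger is the following segment, so the direction is regressive (anticipatory).

regressive manner assimilation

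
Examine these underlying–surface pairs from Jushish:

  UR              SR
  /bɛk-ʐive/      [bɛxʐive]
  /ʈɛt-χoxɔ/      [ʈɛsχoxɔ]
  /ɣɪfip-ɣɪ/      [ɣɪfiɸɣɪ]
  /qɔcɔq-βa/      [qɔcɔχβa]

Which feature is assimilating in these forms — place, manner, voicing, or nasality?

manner

Underlying /k/ is realised as [x] next to /ʐ/; /ʐ/ itself does not change.
/k/ is a stop while /ʐ/ is a fricative; the output [x] is a fricative, matching the trigger — so the feature that spreads is manner.
The other alternating forms pattern the same way: /t/ → [s] before /χ/ (stop → fricative, matching a fricative); /p/ → [ɸ] before /ɣ/ (stop → fricative, matching a fricative); /q/ → [χ] before /β/ (stop → fricative, matching a fricative) — only manner changes, and always toward the following segment.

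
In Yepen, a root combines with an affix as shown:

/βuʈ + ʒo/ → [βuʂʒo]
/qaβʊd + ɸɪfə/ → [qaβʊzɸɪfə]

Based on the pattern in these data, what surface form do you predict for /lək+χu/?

The data show regressive manner assimilation: /ʈ/ → [ʂ] before /ʒ/; /d/ → [z] before /ɸ/. In each pair only manner changes, matching the following consonant, while place and voice stay constant.
The rule targets /k/ (voiceless velar stop), which sits before the trigger /χ/ (fricative).
A voiceless velar fricative is [x], so the surface segment is [x].

[ləxχu]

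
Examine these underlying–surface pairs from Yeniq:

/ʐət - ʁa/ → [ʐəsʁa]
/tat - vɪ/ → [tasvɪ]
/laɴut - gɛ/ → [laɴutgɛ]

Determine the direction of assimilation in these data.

The segment that alternates is /t/, which surfaces as [s] when adjacent to /ʁ/.
/t/ is a stop while /ʁ/ is a fricative; the output [s] is a fricative, matching the trigger — so the feature that spreads is manner.
Checking the remaining alternation: /t/ → [s] before /v/ (stop → fricative, matching a fricative) — only manner changes, and always toward the following segment.
No alternation appears in [laɴutgɛ]: there the adjacent consonants already agree in manner (/t/ and /g/ are both stops), so this form is consistent with the same rule.
Since the segment that changes precedes the conditioning segment, the assimilation is regressive.

regressive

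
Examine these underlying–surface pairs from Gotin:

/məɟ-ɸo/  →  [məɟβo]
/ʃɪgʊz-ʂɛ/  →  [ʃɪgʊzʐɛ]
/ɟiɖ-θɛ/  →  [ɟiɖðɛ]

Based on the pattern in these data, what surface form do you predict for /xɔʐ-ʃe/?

The data show progressive voicing assimilation: /ɸ/ → [β] after /ɟ/; /ʂ/ → [ʐ] after /z/; /θ/ → [ð] after /ɖ/. In each pair only voicing changes, matching the preceding consonant, while place and manner stay constant.
The rule targets /ʃ/ (voiceless postalveolar fricative), which sits after the trigger /ʐ/ (voiced).
Changing only its voicing to voiced gives [ʒ] — the voiced postalveolar fricative.

[xɔʐʒe]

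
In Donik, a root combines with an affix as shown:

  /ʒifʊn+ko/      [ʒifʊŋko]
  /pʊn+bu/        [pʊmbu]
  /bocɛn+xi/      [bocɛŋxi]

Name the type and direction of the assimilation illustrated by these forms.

regressive place assimilation

Comparing underlying and surface forms, /n/ → [ŋ] is the alternation; the neighbouring /k/ is constant.
/n/ is alveolar while /k/ is velar; the output [ŋ] is velar, matching the trigger — so the feature that spreads is place.
Manner and voice are unchanged, so the assimilation is partial, not total.
The other alternating forms pattern the same way: /n/ → [m] before /b/ (alveolar → bilabial, matching bilabial); /n/ → [ŋ] before /x/ (alveolar → velar, matching velar) — only place changes, and always toward the following segment.
Since the segment that changes precedes the conditioning segment, the assimilation is regressive.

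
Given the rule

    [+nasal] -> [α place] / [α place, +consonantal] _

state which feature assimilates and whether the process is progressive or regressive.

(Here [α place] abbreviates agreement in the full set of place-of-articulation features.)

The shared variable α links the value of the place features (abbreviated [place]) on the target to the same value on the neighbouring segment, so place is the feature that assimilates.
The conditioning segment sits to the left of the focus bar, meaning the trigger precedes the segment that changes — progressive assimilation.

progressive place assimilation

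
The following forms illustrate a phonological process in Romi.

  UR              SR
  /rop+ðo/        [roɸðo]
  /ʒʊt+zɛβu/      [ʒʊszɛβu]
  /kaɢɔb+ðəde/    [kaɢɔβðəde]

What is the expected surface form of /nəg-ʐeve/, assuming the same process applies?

The data show regressive manner assimilation: /p/ → [ɸ] before /ð/; /t/ → [s] before /z/; /b/ → [β] before /ð/. In each pair only manner changes, matching the following consonant, while place and voice stay constant.
/g/ is a voiced velar stop. The following trigger /ʐ/ is a fricative, so /g/ must become a fricative as well.
Changing only its manner to fricative gives [ɣ] — the voiced velar fricative.

[nəɣʐeve]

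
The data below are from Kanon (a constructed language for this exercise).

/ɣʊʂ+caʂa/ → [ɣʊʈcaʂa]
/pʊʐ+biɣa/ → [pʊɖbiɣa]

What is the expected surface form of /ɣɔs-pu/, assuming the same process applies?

The data show regressive manner assimilation: /ʂ/ → [ʈ] before /c/; /ʐ/ → [ɖ] before /b/. In each pair only manner changes, matching the following consonant, while place and voice stay constant.
/s/ is a voiceless alveolar fricative. The following trigger /p/ is a stop, so /s/ must become a stop as well.
Changing only its manner to stop gives [t] — the voiceless alveolar stop.

[ɣɔtpu]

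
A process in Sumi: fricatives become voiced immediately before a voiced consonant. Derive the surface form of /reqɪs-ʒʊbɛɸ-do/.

/s/ is a voiceless alveolar fricative. The following trigger /ʒ/ is voiced, so /s/ must become voiced as well.
The voiced alveolar fricative is [z], so /s/ → [z].
At the second juncture, /ɸ/ likewise becomes [β] adjacent to /d/.

[reqɪzʒʊbɛβdo]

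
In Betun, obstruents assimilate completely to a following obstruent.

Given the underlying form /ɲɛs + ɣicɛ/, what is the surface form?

[ɲɛɣɣicɛ]

/s/ is the segment targeted by the rule; it sits immediately before /ɣ/, so it assimilates completely and surfaces as [ɣ].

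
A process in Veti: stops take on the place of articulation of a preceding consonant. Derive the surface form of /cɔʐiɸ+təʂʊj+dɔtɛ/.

[cɔʐiɸpəʂʊjɟɔtɛ]

/t/ is a voiceless alveolar stop. The preceding trigger /ɸ/ is bilabial, so /t/ must become bilabial as well.
A voiceless bilabial stop is [p], so the surface segment is [p].
The same rule applies at the second boundary: /d/ → [ɟ] next to /j/.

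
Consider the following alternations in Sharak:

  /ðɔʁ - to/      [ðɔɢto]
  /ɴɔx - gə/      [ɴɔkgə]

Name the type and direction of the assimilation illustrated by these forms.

The segment that alternates is /ʁ/, which surfaces as [ɢ] when adjacent to /t/.
/ʁ/ is a fricative while /t/ is a stop; the output [ɢ] is a stop, matching the trigger — so the feature that spreads is manner.
Place and voice are unchanged, so the assimilation is partial, not total.
The same holds elsewhere in the data: /x/ → [k] before /g/ (fricative → stop, matching a stop) — only manner changes, and always toward the following segment.
The trigger is the following segment, so the direction is regressive (anticipatory).

regressive manner assimilation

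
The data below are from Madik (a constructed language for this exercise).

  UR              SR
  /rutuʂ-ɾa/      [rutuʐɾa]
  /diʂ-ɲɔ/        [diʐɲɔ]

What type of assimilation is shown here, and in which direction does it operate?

The segment that alternates is /ʂ/, which surfaces as [ʐ] when adjacent to /ɾ/.
The change voiceless → voiced matches the voicing of the following /ɾ/, identifying this as voicing assimilation.
Place and manner are unchanged, so the assimilation is partial, not total.
The other alternating form patterns the same way: /ʂ/ → [ʐ] before /ɲ/ (voiceless → voiced, matching voiced) — only voicing changes, and always toward the following segment.
Since the segment that changes precedes the conditioning segment, the assimilation is regressive.

regressive voicing assimilation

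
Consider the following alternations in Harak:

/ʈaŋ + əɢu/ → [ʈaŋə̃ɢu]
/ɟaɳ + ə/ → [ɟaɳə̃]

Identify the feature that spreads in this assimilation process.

nasality

The vowel /ə/ surfaces as nasalised [ə̃] next to the preceding nasal /ŋ/ — it has acquired the [+nasal] feature of its neighbour.
Likewise in the remaining data: /ə/ → [ə̃] after /ɳ/ — each time a vowel is nasalised next to a preceding nasal.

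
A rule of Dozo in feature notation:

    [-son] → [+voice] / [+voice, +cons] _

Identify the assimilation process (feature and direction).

The structural change is [+voice], and the conditioning segment [+voice, +cons] (a voiced consonant) is itself voiced, so the target comes to share the voicing of its neighbour — voicing assimilation.
Since the environment is written before the underscore, the trigger precedes the target; the direction is progressive.

progressive voicing assimilation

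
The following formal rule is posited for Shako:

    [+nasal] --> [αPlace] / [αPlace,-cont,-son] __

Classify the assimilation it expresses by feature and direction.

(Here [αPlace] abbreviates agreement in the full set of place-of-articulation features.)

progressive place assimilation

The rule copies the place features (abbreviated [Place]) from the environment onto the target, so the assimilating feature is place.
Since the environment is written before the underscore, the trigger precedes the target; the direction is progressive.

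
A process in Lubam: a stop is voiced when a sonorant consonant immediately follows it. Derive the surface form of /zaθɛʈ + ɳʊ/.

/ʈ/ is a voiceless retroflex stop. The following trigger /ɳ/ is voiced, so /ʈ/ must become voiced as well.
Changing only its voicing to voiced gives [ɖ] — the voiced retroflex stop.

[zaθɛɖɳʊ]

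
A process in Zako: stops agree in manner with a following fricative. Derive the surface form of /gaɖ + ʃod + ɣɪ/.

/ɖ/ is a voiced retroflex stop. The following trigger /ʃ/ is a fricative, so /ɖ/ must become a fricative as well.
A voiced retroflex fricative is [ʐ], so the surface segment is [ʐ].
At the second juncture, /d/ likewise becomes [z] adjacent to /ɣ/.

[gaʐʃozɣɪ]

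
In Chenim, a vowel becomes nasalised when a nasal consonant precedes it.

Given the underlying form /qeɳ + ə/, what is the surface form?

[qeɳə̃]

/ə/ sits next to the nasal /ɳ/ and is therefore nasalised to [ə̃].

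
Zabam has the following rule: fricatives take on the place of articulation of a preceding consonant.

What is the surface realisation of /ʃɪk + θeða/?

/θ/ is a voiceless dental fricative. The preceding trigger /k/ is velar, so /θ/ must become velar as well.
The voiceless velar fricative is [x], so /θ/ → [x].

[ʃɪkxeða]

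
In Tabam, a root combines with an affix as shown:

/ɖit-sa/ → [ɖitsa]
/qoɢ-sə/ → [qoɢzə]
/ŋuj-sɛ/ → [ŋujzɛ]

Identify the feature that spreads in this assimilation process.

The segment that alternates is /s/, which surfaces as [z] when adjacent to /ɢ/.
The change voiceless → voiced matches the voicing of the preceding /ɢ/, identifying this as voicing assimilation.
Checking the remaining alternation: /s/ → [z] after /j/ (voiceless → voiced, matching voiced) — only voicing changes, and always toward the preceding segment.
Nothing changes in [ɖitsa]: there the adjacent consonants already agree in voicing (/s/ and /t/ are both voiceless), so this form is consistent with the same rule.

voicing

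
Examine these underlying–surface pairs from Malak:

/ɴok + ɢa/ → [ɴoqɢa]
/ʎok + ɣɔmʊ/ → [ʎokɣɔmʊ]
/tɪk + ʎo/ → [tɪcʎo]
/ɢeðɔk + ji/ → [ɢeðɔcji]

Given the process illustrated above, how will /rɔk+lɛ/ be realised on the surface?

[rɔtlɛ]

The data show regressive place assimilation: /k/ → [q] before /ɢ/; /k/ → [c] before /ʎ/; /k/ → [c] before /j/. In each pair only place changes, matching the following consonant, while manner and voice stay constant.
Nothing changes in [ʎokɣɔmʊ]: there the adjacent consonants already agree in place (/k/ and /ɣ/ are both velar), so this form is consistent with the same rule.
The rule targets /k/ (voiceless velar stop), which sits before the trigger /l/ (alveolar).
Changing only its place to alveolar gives [t] — the voiceless alveolar stop.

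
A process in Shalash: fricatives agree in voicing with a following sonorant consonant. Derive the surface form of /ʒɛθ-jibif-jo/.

The rule targets /θ/ (voiceless dental fricative), which sits before the trigger /j/ (voiced).
The voiced dental fricative is [ð], so /θ/ → [ð].
At the second juncture, /f/ likewise becomes [v] adjacent to /j/.

[ʒɛðjibivjo]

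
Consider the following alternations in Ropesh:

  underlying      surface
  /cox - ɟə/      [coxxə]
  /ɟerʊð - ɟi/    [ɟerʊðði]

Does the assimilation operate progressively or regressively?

progressive

Underlying /ɟ/ is realised as [x] next to /x/; /x/ itself does not change.
The output [x] is identical to the trigger /x/ — every feature (place, manner, voicing) has been copied — so this is total assimilation.
The other form behaves the same way: /ɟ/ → [ð] after /ð/ — in each case the output is a copy of the preceding consonant.
Since the segment that changes follows the conditioning segment, the assimilation is progressive.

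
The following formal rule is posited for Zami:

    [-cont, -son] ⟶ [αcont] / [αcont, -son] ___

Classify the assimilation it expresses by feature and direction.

progressive manner assimilation

The shared variable α links the value of [cont] on the target to that of the neighbouring obstruent. [cont] distinguishes stops from fricatives — a manner-of-articulation feature — so this is manner assimilation.
The conditioning segment sits to the left of the focus bar, meaning the trigger precedes the segment that changes — progressive assimilation.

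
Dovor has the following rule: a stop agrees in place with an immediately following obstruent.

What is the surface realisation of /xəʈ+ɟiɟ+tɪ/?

/ʈ/ is a voiceless retroflex stop. The following trigger /ɟ/ is palatal, so /ʈ/ must become palatal as well.
The voiceless palatal stop is [c], so /ʈ/ → [c].
At the second juncture, /ɟ/ likewise becomes [d] adjacent to /t/.

[xəcɟidtɪ]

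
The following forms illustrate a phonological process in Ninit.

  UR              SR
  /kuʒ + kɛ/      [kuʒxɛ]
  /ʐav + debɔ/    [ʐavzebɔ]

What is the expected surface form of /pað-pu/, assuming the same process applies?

The data show progressive manner assimilation: /k/ → [x] after /ʒ/; /d/ → [z] after /v/. In each pair only manner changes, matching the preceding consonant, while place and voice stay constant.
/p/ is a voiceless bilabial stop. The preceding trigger /ð/ is a fricative, so /p/ must become a fricative as well.
The voiceless bilabial fricative is [ɸ], so /p/ → [ɸ].

[paðɸu]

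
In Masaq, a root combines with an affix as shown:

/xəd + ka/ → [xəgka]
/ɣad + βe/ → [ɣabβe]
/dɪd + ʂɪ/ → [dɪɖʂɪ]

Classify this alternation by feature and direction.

The segment that alternates is /d/, which surfaces as [g] when adjacent to /k/.
/d/ is alveolar while /k/ is velar; the output [g] is velar, matching the trigger — so the feature that spreads is place.
Manner and voice are unchanged, so the assimilation is partial, not total.
The other alternating forms pattern the same way: /d/ → [b] before /β/ (alveolar → bilabial, matching bilabial); /d/ → [ɖ] before /ʂ/ (alveolar → retroflex, matching retroflex) — only place changes, and always toward the following segment.
Since the segment that changes precedes the conditioning segment, the assimilation is regressive.

regressive place assimilation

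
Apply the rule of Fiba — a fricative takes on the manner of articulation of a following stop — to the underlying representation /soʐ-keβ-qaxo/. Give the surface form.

[soɖkebqaxo]

The rule targets /ʐ/ (voiced retroflex fricative), which sits before the trigger /k/ (stop).
Changing only its manner to stop gives [ɖ] — the voiced retroflex stop.
At the second juncture, /β/ likewise becomes [b] adjacent to /q/.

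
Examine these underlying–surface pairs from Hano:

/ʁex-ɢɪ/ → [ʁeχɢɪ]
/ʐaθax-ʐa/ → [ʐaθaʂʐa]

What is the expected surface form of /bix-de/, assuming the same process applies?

The data show regressive place assimilation: /x/ → [χ] before /ɢ/; /x/ → [ʂ] before /ʐ/. In each pair only place changes, matching the following consonant, while manner and voice stay constant.
The rule targets /x/ (voiceless velar fricative), which sits before the trigger /d/ (alveolar).
The voiceless alveolar fricative is [s], so /x/ → [s].

[bisde]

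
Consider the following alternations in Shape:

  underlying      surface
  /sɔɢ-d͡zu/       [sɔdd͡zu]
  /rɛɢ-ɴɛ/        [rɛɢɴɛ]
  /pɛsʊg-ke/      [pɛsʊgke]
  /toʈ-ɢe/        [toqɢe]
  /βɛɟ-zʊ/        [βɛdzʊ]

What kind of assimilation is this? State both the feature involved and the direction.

regressive place assimilation

Comparing underlying and surface forms, /ɢ/ → [d] is the alternation; the neighbouring /d͡z/ is constant.
/ɢ/ is uvular while /d͡z/ is alveolar; the output [d] is alveolar, matching the trigger — so the feature that spreads is place.
Manner and voice are unchanged, so the assimilation is partial, not total.
The other alternating forms pattern the same way: /ʈ/ → [q] before /ɢ/ (retroflex → uvular, matching uvular); /ɟ/ → [d] before /z/ (palatal → alveolar, matching alveolar) — only place changes, and always toward the following segment.
Nothing changes in [rɛɢɴɛ], [pɛsʊgke]: there the adjacent consonants already agree in place (/ɢ/ and /ɴ/ are both uvular; /g/ and /k/ are both velar), so these forms are consistent with the same rule.
The trigger is the following segment, so the direction is regressive (anticipatory).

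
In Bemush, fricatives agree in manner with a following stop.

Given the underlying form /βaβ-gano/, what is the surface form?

[βabgano]

The rule targets /β/ (voiced bilabial fricative), which sits before the trigger /g/ (stop).
The voiced bilabial stop is [b], so /β/ → [b].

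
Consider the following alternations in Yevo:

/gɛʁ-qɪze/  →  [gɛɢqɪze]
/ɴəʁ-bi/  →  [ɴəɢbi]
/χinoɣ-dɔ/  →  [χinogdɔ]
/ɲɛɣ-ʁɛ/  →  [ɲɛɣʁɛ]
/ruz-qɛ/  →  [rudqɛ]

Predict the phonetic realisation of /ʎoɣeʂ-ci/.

[ʎoɣeʈci]

The data show regressive manner assimilation: /ʁ/ → [ɢ] before /q/; /ʁ/ → [ɢ] before /b/; /ɣ/ → [g] before /d/; /z/ → [d] before /q/. In each pair only manner changes, matching the following consonant, while place and voice stay constant.
No alternation appears in [ɲɛɣʁɛ]: there the adjacent consonants already agree in manner (/ɣ/ and /ʁ/ are both fricatives), so this form is consistent with the same rule.
/ʂ/ is a voiceless retroflex fricative. The following trigger /c/ is a stop, so /ʂ/ must become a stop as well.
Changing only its manner to stop gives [ʈ] — the voiceless retroflex stop.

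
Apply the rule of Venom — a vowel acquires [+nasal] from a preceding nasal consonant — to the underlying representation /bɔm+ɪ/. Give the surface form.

[bɔmɪ̃]

The vowel /ɪ/ is adjacent to the preceding nasal /m/, so it acquires [+nasal] and surfaces as [ɪ̃].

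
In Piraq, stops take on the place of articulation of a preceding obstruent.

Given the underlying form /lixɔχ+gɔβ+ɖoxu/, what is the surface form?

The rule targets /g/ (voiced velar stop), which sits after the trigger /χ/ (uvular).
The voiced uvular stop is [ɢ], so /g/ → [ɢ].
The same rule applies at the second boundary: /ɖ/ → [b] next to /β/.

[lixɔχɢɔβboxu]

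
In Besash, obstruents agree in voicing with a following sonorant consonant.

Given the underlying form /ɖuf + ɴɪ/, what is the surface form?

The rule targets /f/ (voiceless labiodental fricative), which sits before the trigger /ɴ/ (voiced).
The voiced labiodental fricative is [v], so /f/ → [v].

[ɖuvɴɪ]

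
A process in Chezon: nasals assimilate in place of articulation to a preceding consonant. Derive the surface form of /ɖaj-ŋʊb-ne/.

/ŋ/ is a voiced velar nasal. The preceding trigger /j/ is palatal, so /ŋ/ must become palatal as well.
Changing only its place to palatal gives [ɲ] — the voiced palatal nasal.
The same rule applies at the second boundary: /n/ → [m] next to /b/.

[ɖajɲʊbme]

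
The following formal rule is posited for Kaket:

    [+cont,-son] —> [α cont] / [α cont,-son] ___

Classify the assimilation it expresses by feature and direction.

progressive manner assimilation

The shared variable α links the value of [cont] on the target to that of the neighbouring obstruent. [cont] distinguishes stops from fricatives — a manner-of-articulation feature — so this is manner assimilation.
The conditioning segment sits to the left of the focus bar, meaning the trigger precedes the segment that changes — progressive assimilation.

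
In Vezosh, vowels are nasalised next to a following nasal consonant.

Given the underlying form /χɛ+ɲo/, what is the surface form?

The vowel /ɛ/ is adjacent to the following nasal /ɲ/, so it acquires [+nasal] and surfaces as [ɛ̃].

[χɛ̃ɲo]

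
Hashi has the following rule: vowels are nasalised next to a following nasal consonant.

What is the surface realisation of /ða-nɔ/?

/a/ sits next to the nasal /n/ and is therefore nasalised to [ã].

[ðãnɔ]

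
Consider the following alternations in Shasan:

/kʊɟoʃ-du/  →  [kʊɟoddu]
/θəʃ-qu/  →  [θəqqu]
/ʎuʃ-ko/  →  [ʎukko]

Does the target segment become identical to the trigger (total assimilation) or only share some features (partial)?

Underlying /ʃ/ is realised as [d] next to /d/; /d/ itself does not change.
The output [d] is identical to the trigger /d/ — every feature (place, manner, voicing) has been copied — so this is total assimilation.
The other forms behave the same way: /ʃ/ → [q] before /q/; /ʃ/ → [k] before /k/ — in each case the output is a copy of the following consonant.

total assimilation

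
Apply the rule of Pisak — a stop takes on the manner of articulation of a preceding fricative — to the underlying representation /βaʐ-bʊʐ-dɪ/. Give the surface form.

/b/ is a voiced bilabial stop. The preceding trigger /ʐ/ is a fricative, so /b/ must become a fricative as well.
The voiced bilabial fricative is [β], so /b/ → [β].
The same rule applies at the second boundary: /d/ → [z] next to /ʐ/.

[βaʐβʊʐzɪ]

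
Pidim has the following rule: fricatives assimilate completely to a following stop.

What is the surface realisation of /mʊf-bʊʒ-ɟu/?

[mʊbbʊɟɟu]

/f/ is the segment targeted by the rule; it sits immediately before /b/, so it assimilates completely and surfaces as [b].
The same rule applies at the second boundary: /ʒ/ → [ɟ] next to /ɟ/.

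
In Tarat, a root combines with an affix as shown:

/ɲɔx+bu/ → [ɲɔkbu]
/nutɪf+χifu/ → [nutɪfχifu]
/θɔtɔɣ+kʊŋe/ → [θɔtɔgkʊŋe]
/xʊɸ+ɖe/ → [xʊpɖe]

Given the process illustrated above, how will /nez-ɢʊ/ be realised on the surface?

The data show regressive manner assimilation: /x/ → [k] before /b/; /ɣ/ → [g] before /k/; /ɸ/ → [p] before /ɖ/. In each pair only manner changes, matching the following consonant, while place and voice stay constant.
No alternation appears in [nutɪfχifu]: there the adjacent consonants already agree in manner (/f/ and /χ/ are both fricatives), so this form is consistent with the same rule.
/z/ is a voiced alveolar fricative. The following trigger /ɢ/ is a stop, so /z/ must become a stop as well.
A voiced alveolar stop is [d], so the surface segment is [d].

[nedɢʊ]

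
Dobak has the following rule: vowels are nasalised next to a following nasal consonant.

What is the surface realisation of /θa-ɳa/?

[θãɳa]

The vowel /a/ is adjacent to the following nasal /ɳ/, so it acquires [+nasal] and surfaces as [ã].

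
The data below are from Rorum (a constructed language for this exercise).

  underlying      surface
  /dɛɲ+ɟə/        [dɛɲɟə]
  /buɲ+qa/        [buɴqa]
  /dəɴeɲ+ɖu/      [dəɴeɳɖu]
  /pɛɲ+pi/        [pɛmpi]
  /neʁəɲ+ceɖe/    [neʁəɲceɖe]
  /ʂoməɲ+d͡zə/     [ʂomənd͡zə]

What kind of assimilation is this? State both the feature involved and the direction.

The segment that alternates is /ɲ/, which surfaces as [ɴ] when adjacent to /q/.
/ɲ/ is palatal while /q/ is uvular; the output [ɴ] is uvular, matching the trigger — so the feature that spreads is place.
Manner and voice are unchanged, so the assimilation is partial, not total.
The other alternating forms pattern the same way: /ɲ/ → [ɳ] before /ɖ/ (palatal → retroflex, matching retroflex); /ɲ/ → [m] before /p/ (palatal → bilabial, matching bilabial); /ɲ/ → [n] before /d͡z/ (palatal → alveolar, matching alveolar) — only place changes, and always toward the following segment.
Nothing changes in [dɛɲɟə], [neʁəɲceɖe]: there the adjacent consonants already agree in place (/ɲ/ and /ɟ/ are both palatal; /ɲ/ and /c/ are both palatal), so these forms are consistent with the same rule.
The trigger is the following segment, so the direction is regressive (anticipatory).

regressive place assimilation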